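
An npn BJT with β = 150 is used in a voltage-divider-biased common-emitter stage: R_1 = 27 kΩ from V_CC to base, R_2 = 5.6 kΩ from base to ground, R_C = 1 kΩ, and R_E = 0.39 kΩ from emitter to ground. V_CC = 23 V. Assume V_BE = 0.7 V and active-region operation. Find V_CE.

V_CE ≈ 12 V

Thevenize the base divider: V_Th = V_CC·R_2/(R_1+R_2) = 23×5.6/32.6 = 3.95 V, R_Th = R_1‖R_2 = 4.64 kΩ.
Base-emitter loop: V_Th = I_B·R_Th + V_BE + (β+1)I_B·R_E, so I_B = (3.95 − 0.7) / (4.64 + 151×0.39) = 0.0512 mA.
I_C = β·I_B = 150×0.0512 = 7.68 mA, and I_E = (β+1)I_B = 7.73 mA.
V_CE = V_CC − I_C·R_C − I_E·R_E = 23 − 7.68×1 − 7.73×0.39 = 12.3 V.
V_CE = 12.3 V > 0.2 V confirms active-region operation.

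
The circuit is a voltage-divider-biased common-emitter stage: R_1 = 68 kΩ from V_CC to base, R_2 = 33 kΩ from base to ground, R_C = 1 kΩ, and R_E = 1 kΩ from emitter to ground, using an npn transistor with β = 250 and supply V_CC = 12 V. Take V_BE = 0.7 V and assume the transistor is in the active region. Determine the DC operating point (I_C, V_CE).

I_C ≈ 2.9 mA, V_CE ≈ 6.1 V

Thevenize the base divider: V_Th = V_CC·R_2/(R_1+R_2) = 12×33/101 = 3.92 V, R_Th = R_1‖R_2 = 22.2 kΩ.
Base-emitter loop: V_Th = I_B·R_Th + V_BE + (β+1)I_B·R_E, so I_B = (3.92 − 0.7) / (22.2 + 251×1) = 0.0118 mA.
I_C = β·I_B = 250×0.0118 = 2.95 mA, and I_E = (β+1)I_B = 2.96 mA.
V_CE = V_CC − I_C·R_C − I_E·R_E = 12 − 2.95×1 − 2.96×1 = 6.09 V.
V_CE = 6.09 V > 0.2 V confirms active-region operation.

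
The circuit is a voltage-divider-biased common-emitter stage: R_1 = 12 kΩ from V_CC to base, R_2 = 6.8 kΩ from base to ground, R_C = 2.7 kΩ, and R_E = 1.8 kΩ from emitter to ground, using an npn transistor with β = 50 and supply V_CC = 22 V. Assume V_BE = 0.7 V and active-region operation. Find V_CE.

Thevenize the base divider: V_Th = V_CC·R_2/(R_1+R_2) = 22×6.8/18.8 = 7.96 V, R_Th = R_1‖R_2 = 4.34 kΩ.
Base-emitter loop: V_Th = I_B·R_Th + V_BE + (β+1)I_B·R_E, so I_B = (7.96 − 0.7) / (4.34 + 51×1.8) = 0.0755 mA.
I_C = β·I_B = 50×0.0755 = 3.77 mA, and I_E = (β+1)I_B = 3.85 mA.
V_CE = V_CC − I_C·R_C − I_E·R_E = 22 − 3.77×2.7 − 3.85×1.8 = 4.88 V.
V_CE = 4.88 V > 0.2 V confirms active-region operation.

V_CE ≈ 4.9 V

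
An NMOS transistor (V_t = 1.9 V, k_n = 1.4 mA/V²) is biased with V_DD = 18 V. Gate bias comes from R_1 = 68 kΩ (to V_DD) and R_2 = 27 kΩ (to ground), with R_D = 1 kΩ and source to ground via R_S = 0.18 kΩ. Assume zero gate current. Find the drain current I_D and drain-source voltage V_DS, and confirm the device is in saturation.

I_D ≈ 4.2 mA, V_DS ≈ 13 V

V_G = V_DD·R_2/(R_1+R_2) = 18×27/95 = 5.12 V.
Assume saturation: I_D = (k_n/2)(V_GS − V_t)² with V_GS = V_G − I_D·R_S = 5.12 − 0.18·I_D.
Substituting gives 0.0227·I_D² − 1.81·I_D + 7.24 = 0, with roots I_D = 4.22 or 75.6 mA.
The root I_D = 75.6 mA gives V_GS = -8.49 V ≤ V_t, so take I_D = 4.22 mA.
Then V_GS = 4.36 V and V_DS = V_DD − I_D(R_D+R_S) = 18 − 4.22×1.18 = 13 V.
Saturation requires V_DS ≥ V_GS − V_t = 2.46 V; 13 ≥ 2.46 ✓.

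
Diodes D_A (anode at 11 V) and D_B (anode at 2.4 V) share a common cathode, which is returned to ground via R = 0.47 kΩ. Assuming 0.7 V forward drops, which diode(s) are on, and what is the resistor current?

Only D_A conducts; I_R ≈ 22 mA

Assume both conduct. Then node N would need to be at both 11−0.7 = 10.3 V and 2.4−0.7 = 1.7 V, which is impossible.
Assume only D_A conducts: V_N = 11 − 0.7 = 10.3 V, so I_R = 10.3/0.47 = 21.9 mA.
Check D_B: its anode-to-cathode voltage is 2.4 − 10.3 = -7.9 V < 0.7 V, so it is off. The assumption is consistent.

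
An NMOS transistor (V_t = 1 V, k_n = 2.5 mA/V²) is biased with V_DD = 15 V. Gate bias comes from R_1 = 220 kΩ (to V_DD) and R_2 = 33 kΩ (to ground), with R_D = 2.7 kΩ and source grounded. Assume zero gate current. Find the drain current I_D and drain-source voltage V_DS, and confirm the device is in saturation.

V_G = V_DD·R_2/(R_1+R_2) = 15×33/253 = 1.96 V. With the source grounded, V_GS = V_G = 1.96 V.
Assume saturation: I_D = (k_n/2)(V_GS − V_t)² = (2.5/2)×(1.96 − 1)² = 1.25×0.957² = 1.14 mA.
V_DS = V_DD − I_D·R_D = 15 − 1.14×2.7 = 11.9 V.
Saturation requires V_DS ≥ V_GS − V_t = 0.957 V; 11.9 ≥ 0.957 ✓.

I_D ≈ 1.1 mA, V_DS ≈ 12 V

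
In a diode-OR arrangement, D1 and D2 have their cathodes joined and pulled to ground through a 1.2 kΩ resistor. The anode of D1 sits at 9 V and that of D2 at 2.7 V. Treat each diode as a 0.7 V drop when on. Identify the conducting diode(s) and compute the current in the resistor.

Only D1 conducts; I_R ≈ 6.9 mA

Assume both conduct. Then node N would need to be at both 9−0.7 = 8.3 V and 2.7−0.7 = 2 V, which is impossible.
Assume only D1 conducts: V_N = 9 − 0.7 = 8.3 V, so I_R = 8.3/1.2 = 6.92 mA.
Check D2: its anode-to-cathode voltage is 2.7 − 8.3 = -5.6 V < 0.7 V, so it is off. The assumption is consistent.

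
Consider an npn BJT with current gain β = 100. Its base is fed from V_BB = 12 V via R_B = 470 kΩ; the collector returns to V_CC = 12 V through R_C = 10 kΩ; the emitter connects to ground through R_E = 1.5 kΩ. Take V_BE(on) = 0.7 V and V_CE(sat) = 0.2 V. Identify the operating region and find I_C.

saturation; I_C ≈ 1 mA

Assume active: I_B = (12 − 0.7)/(470 + 101×1.5) = 0.0182 mA, I_C = β·I_B = 1.82 mA.
Then V_CE = 12 − 1.82×10 − 1.84×1.5 = -8.94 V < 0.2 V — the active assumption fails.
Re-solve with V_CE = 0.2 V. KCL at the emitter: V_E/R_E = (V_BB−0.7−V_E)/R_B + (V_CC−0.2−V_E)/R_C, giving V_E = 1.57 V.
I_C = (V_CC − 0.2 − V_E)/R_C = (11.8 − 1.57)/10 = 1.02 mA.
Check: I_B = (11.3 − 1.57)/470 = 0.0207 mA, and β·I_B = 2.07 mA > I_C, confirming saturation.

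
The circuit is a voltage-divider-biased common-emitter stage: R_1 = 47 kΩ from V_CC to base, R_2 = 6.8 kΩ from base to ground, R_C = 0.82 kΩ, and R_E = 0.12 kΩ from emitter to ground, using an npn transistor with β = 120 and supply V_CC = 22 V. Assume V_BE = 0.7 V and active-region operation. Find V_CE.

V_CE ≈ 11 V

Thevenize the base divider: V_Th = V_CC·R_2/(R_1+R_2) = 22×6.8/53.8 = 2.78 V, R_Th = R_1‖R_2 = 5.94 kΩ.
Base-emitter loop: V_Th = I_B·R_Th + V_BE + (β+1)I_B·R_E, so I_B = (2.78 − 0.7) / (5.94 + 121×0.12) = 0.102 mA.
I_C = β·I_B = 120×0.102 = 12.2 mA, and I_E = (β+1)I_B = 12.3 mA.
V_CE = V_CC − I_C·R_C − I_E·R_E = 22 − 12.2×0.82 − 12.3×0.12 = 10.5 V.
V_CE = 10.5 V > 0.2 V confirms active-region operation.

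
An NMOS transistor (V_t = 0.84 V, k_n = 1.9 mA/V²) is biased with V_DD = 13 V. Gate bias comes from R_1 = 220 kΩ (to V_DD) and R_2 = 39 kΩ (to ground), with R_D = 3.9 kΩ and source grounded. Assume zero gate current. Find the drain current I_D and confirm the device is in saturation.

V_G = V_DD·R_2/(R_1+R_2) = 13×39/259 = 1.96 V. With the source grounded, V_GS = V_G = 1.96 V.
Assume saturation: I_D = (k_n/2)(V_GS − V_t)² = (1.9/2)×(1.96 − 0.84)² = 0.95×1.12² = 1.19 mA.
V_DS = V_DD − I_D·R_D = 13 − 1.19×3.9 = 8.37 V.
Saturation requires V_DS ≥ V_GS − V_t = 1.12 V; 8.37 ≥ 1.12 ✓.

I_D ≈ 1.2 mA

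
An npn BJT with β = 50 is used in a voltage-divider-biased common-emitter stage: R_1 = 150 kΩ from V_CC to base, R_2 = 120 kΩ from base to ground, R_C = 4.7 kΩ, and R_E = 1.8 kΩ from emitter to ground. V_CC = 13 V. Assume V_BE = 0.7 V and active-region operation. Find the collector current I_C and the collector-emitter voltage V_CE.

Thevenize the base divider: V_Th = V_CC·R_2/(R_1+R_2) = 13×120/270 = 5.78 V, R_Th = R_1‖R_2 = 66.7 kΩ.
Base-emitter loop: V_Th = I_B·R_Th + V_BE + (β+1)I_B·R_E, so I_B = (5.78 − 0.7) / (66.7 + 51×1.8) = 0.032 mA.
I_C = β·I_B = 50×0.032 = 1.6 mA, and I_E = (β+1)I_B = 1.63 mA.
V_CE = V_CC − I_C·R_C − I_E·R_E = 13 − 1.6×4.7 − 1.63×1.8 = 2.53 V.
V_CE = 2.53 V > 0.2 V confirms active-region operation.

I_C ≈ 1.6 mA, V_CE ≈ 2.5 V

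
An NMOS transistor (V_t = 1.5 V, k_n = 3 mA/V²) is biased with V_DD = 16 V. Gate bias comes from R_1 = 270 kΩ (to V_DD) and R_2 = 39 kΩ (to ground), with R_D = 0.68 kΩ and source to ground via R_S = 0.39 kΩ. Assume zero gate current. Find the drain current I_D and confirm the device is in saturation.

V_G = V_DD·R_2/(R_1+R_2) = 16×39/309 = 2.02 V.
Assume saturation: I_D = (k_n/2)(V_GS − V_t)² with V_GS = V_G − I_D·R_S = 2.02 − 0.39·I_D.
Substituting gives 0.228·I_D² − 1.61·I_D + 0.405 = 0, with roots I_D = 0.261 or 6.79 mA.
The root I_D = 6.79 mA gives V_GS = -0.627 V ≤ V_t, so take I_D = 0.261 mA.
Then V_GS = 1.92 V and V_DS = V_DD − I_D(R_D+R_S) = 16 − 0.261×1.07 = 15.7 V.
Saturation requires V_DS ≥ V_GS − V_t = 0.417 V; 15.7 ≥ 0.417 ✓.

I_D ≈ 0.26 mA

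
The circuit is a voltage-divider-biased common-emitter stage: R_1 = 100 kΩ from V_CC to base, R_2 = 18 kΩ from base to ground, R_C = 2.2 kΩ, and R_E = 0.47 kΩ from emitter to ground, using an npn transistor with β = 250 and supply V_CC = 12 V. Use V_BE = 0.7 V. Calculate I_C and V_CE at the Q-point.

I_C ≈ 2.1 mA, V_CE ≈ 6.3 V

Thevenize the base divider: V_Th = V_CC·R_2/(R_1+R_2) = 12×18/118 = 1.83 V, R_Th = R_1‖R_2 = 15.3 kΩ.
Base-emitter loop: V_Th = I_B·R_Th + V_BE + (β+1)I_B·R_E, so I_B = (1.83 − 0.7) / (15.3 + 251×0.47) = 0.00849 mA.
I_C = β·I_B = 250×0.00849 = 2.12 mA, and I_E = (β+1)I_B = 2.13 mA.
V_CE = V_CC − I_C·R_C − I_E·R_E = 12 − 2.12×2.2 − 2.13×0.47 = 6.33 V.
V_CE = 6.33 V > 0.2 V confirms active-region operation.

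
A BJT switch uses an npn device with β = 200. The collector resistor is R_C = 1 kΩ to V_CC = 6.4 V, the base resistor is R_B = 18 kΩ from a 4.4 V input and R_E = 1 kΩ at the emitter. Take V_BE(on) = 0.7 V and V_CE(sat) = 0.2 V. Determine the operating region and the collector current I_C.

saturation; I_C ≈ 3.1 mA

Assume active: I_B = (4.4 − 0.7)/(18 + 201×1) = 0.0169 mA, I_C = β·I_B = 3.38 mA.
Then V_CE = 6.4 − 3.38×1 − 3.4×1 = -0.375 V < 0.2 V — the active assumption fails.
Re-solve with V_CE = 0.2 V. KCL at the emitter: V_E/R_E = (V_BB−0.7−V_E)/R_B + (V_CC−0.2−V_E)/R_C, giving V_E = 3.12 V.
I_C = (V_CC − 0.2 − V_E)/R_C = (6.2 − 3.12)/1 = 3.08 mA.
Check: I_B = (3.7 − 3.12)/18 = 0.0324 mA, and β·I_B = 6.49 mA > I_C, confirming saturation.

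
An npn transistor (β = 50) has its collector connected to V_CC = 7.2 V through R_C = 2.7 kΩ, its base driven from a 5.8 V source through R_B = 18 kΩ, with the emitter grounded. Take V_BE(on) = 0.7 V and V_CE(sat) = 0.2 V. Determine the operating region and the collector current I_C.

saturation; I_C ≈ 2.6 mA

Assume active: I_B = (5.8 − 0.7)/18 = 0.283 mA, giving I_C = β·I_B = 14.2 mA.
But then V_CE = 7.2 − 14.2×2.7 = -31.1 V < V_CE(sat) = 0.2 V — impossible in the active region.
So the transistor is saturated. With V_CE = 0.2 V, I_C = (V_CC − 0.2)/R_C = 7/2.7 = 2.59 mA.
Check: β·I_B = 14.2 mA > I_C = 2.59 mA, confirming saturation.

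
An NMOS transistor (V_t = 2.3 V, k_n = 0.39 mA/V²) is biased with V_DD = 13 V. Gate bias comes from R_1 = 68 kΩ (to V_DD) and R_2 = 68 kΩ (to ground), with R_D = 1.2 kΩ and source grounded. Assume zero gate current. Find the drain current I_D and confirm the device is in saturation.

V_G = V_DD·R_2/(R_1+R_2) = 13×68/136 = 6.5 V. With the source grounded, V_GS = V_G = 6.5 V.
Assume saturation: I_D = (k_n/2)(V_GS − V_t)² = (0.39/2)×(6.5 − 2.3)² = 0.195×4.2² = 3.44 mA.
V_DS = V_DD − I_D·R_D = 13 − 3.44×1.2 = 8.87 V.
Saturation requires V_DS ≥ V_GS − V_t = 4.2 V; 8.87 ≥ 4.2 ✓.

I_D ≈ 3.4 mA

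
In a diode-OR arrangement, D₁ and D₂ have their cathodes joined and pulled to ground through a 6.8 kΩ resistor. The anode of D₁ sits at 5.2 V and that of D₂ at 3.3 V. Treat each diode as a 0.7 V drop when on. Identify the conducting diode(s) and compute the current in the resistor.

Only D₁ conducts; I_R ≈ 0.66 mA

Assume both conduct. Then node N would need to be at both 5.2−0.7 = 4.5 V and 3.3−0.7 = 2.6 V, which is impossible.
Assume only D₁ conducts: V_N = 5.2 − 0.7 = 4.5 V, so I_R = 4.5/6.8 = 0.662 mA.
Check D₂: its anode-to-cathode voltage is 3.3 − 4.5 = -1.2 V < 0.7 V, so it is off. The assumption is consistent.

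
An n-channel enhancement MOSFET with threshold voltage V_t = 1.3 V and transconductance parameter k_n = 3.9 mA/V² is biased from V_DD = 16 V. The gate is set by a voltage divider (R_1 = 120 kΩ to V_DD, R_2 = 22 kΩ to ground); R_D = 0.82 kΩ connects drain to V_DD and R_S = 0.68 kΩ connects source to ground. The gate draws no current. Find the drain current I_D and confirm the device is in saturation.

I_D ≈ 0.79 mA

V_G = V_DD·R_2/(R_1+R_2) = 16×22/142 = 2.48 V.
Assume saturation: I_D = (k_n/2)(V_GS − V_t)² with V_GS = V_G − I_D·R_S = 2.48 − 0.68·I_D.
Substituting gives 0.902·I_D² − 4.13·I_D + 2.71 = 0, with roots I_D = 0.795 or 3.78 mA.
The root I_D = 3.78 mA gives V_GS = -0.0926 V ≤ V_t, so take I_D = 0.795 mA.
Then V_GS = 1.94 V and V_DS = V_DD − I_D(R_D+R_S) = 16 − 0.795×1.5 = 14.8 V.
Saturation requires V_DS ≥ V_GS − V_t = 0.638 V; 14.8 ≥ 0.638 ✓.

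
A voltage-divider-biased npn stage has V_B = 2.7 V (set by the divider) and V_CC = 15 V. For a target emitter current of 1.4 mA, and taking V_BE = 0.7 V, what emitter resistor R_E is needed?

R_E ≈ 1.4 kΩ

V_E = V_B − V_BE = 2.7 − 0.7 = 2 V.
R_E = V_E / I_E = 2 / 1.4 = 1.43 kΩ.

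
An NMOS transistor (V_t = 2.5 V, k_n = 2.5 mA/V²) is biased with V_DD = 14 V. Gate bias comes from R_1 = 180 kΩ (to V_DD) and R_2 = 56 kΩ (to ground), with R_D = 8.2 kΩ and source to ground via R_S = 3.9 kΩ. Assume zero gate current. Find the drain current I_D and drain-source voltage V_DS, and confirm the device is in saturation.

I_D ≈ 0.13 mA, V_DS ≈ 12 V

V_G = V_DD·R_2/(R_1+R_2) = 14×56/236 = 3.32 V.
Assume saturation: I_D = (k_n/2)(V_GS − V_t)² with V_GS = V_G − I_D·R_S = 3.32 − 3.9·I_D.
Substituting gives 19·I_D² − 9.01·I_D + 0.845 = 0, with roots I_D = 0.129 or 0.346 mA.
The root I_D = 0.346 mA gives V_GS = 1.97 V ≤ V_t, so take I_D = 0.129 mA.
Then V_GS = 2.82 V and V_DS = V_DD − I_D(R_D+R_S) = 14 − 0.129×12.1 = 12.4 V.
Saturation requires V_DS ≥ V_GS − V_t = 0.321 V; 12.4 ≥ 0.321 ✓.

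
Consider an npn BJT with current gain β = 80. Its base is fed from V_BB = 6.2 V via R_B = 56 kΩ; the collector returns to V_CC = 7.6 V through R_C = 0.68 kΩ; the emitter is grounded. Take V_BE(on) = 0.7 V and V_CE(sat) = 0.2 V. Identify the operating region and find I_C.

Assume active. Base-emitter loop: I_B = (V_BB − V_BE)/R_B = (6.2 − 0.7)/56 = 0.0982 mA.
I_C = β·I_B = 80×0.0982 = 7.86 mA.
V_CE = V_CC − I_C·R_C = 7.6 − 7.86×0.68 = 2.26 V > V_CE(sat), so the active-region assumption holds.

active; I_C ≈ 7.9 mA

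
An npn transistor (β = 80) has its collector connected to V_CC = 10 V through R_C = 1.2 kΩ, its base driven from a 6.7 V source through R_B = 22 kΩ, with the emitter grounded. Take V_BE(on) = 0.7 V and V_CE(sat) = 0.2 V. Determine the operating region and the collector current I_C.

saturation; I_C ≈ 8.2 mA

Assume active: I_B = (6.7 − 0.7)/22 = 0.273 mA, giving I_C = β·I_B = 21.8 mA.
But then V_CE = 10 − 21.8×1.2 = -16.2 V < V_CE(sat) = 0.2 V — impossible in the active region.
So the transistor is saturated. With V_CE = 0.2 V, I_C = (V_CC − 0.2)/R_C = 9.8/1.2 = 8.17 mA.
Check: β·I_B = 21.8 mA > I_C = 8.17 mA, confirming saturation.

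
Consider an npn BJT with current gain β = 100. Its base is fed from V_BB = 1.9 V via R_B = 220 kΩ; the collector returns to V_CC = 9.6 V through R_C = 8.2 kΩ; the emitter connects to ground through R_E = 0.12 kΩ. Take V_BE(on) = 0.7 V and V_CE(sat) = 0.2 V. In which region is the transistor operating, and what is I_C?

Assume active. Base-emitter loop: I_B = (V_BB − V_BE)/(R_B + (β+1)R_E) = (1.9 − 0.7)/(220 + 101×0.12) = 0.00517 mA.
I_C = β·I_B = 100×0.00517 = 0.517 mA.
V_CE = V_CC − I_C·R_C − I_E·R_E = 9.6 − 0.517×8.2 − 0.522×0.12 = 5.3 V > V_CE(sat), so the active-region assumption holds.

active; I_C ≈ 0.52 mA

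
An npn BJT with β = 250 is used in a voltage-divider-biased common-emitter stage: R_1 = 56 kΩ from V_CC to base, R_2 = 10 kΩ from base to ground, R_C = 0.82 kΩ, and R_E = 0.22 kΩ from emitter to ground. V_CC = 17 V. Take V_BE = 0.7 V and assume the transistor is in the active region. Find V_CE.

V_CE ≈ 9.3 V

Thevenize the base divider: V_Th = V_CC·R_2/(R_1+R_2) = 17×10/66 = 2.58 V, R_Th = R_1‖R_2 = 8.48 kΩ.
Base-emitter loop: V_Th = I_B·R_Th + V_BE + (β+1)I_B·R_E, so I_B = (2.58 − 0.7) / (8.48 + 251×0.22) = 0.0294 mA.
I_C = β·I_B = 250×0.0294 = 7.36 mA, and I_E = (β+1)I_B = 7.39 mA.
V_CE = V_CC − I_C·R_C − I_E·R_E = 17 − 7.36×0.82 − 7.39×0.22 = 9.34 V.
V_CE = 9.34 V > 0.2 V confirms active-region operation.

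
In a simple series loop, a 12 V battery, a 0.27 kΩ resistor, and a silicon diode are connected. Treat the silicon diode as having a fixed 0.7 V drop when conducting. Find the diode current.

I ≈ 42 mA

KVL around the loop: 12 = V_D + I·R = 0.7 + I × 0.27 kΩ.
So I = (12 − 0.7) / 0.27 kΩ = 11.3 / 0.27 = 41.9 mA.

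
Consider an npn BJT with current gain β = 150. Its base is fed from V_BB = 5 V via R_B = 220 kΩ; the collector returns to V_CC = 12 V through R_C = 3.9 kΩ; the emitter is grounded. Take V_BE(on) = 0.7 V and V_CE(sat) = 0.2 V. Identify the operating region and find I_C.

Assume active. Base-emitter loop: I_B = (V_BB − V_BE)/R_B = (5 − 0.7)/220 = 0.0195 mA.
I_C = β·I_B = 150×0.0195 = 2.93 mA.
V_CE = V_CC − I_C·R_C = 12 − 2.93×3.9 = 0.566 V > V_CE(sat), so the active-region assumption holds.

active; I_C ≈ 2.9 mA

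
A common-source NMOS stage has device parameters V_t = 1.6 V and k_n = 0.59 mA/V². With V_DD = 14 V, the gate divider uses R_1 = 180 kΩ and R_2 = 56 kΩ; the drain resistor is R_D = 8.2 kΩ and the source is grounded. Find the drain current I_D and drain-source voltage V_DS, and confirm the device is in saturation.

V_G = V_DD·R_2/(R_1+R_2) = 14×56/236 = 3.32 V. With the source grounded, V_GS = V_G = 3.32 V.
Assume saturation: I_D = (k_n/2)(V_GS − V_t)² = (0.59/2)×(3.32 − 1.6)² = 0.295×1.72² = 0.875 mA.
V_DS = V_DD − I_D·R_D = 14 − 0.875×8.2 = 6.83 V.
Saturation requires V_DS ≥ V_GS − V_t = 1.72 V; 6.83 ≥ 1.72 ✓.

I_D ≈ 0.87 mA, V_DS ≈ 6.8 V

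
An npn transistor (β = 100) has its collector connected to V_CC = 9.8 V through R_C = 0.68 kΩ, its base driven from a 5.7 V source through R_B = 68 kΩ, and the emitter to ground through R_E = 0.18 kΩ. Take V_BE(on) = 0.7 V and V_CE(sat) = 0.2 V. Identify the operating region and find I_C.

Assume active. Base-emitter loop: I_B = (V_BB − V_BE)/(R_B + (β+1)R_E) = (5.7 − 0.7)/(68 + 101×0.18) = 0.058 mA.
I_C = β·I_B = 100×0.058 = 5.8 mA.
V_CE = V_CC − I_C·R_C − I_E·R_E = 9.8 − 5.8×0.68 − 5.86×0.18 = 4.8 V > V_CE(sat), so the active-region assumption holds.

active; I_C ≈ 5.8 mA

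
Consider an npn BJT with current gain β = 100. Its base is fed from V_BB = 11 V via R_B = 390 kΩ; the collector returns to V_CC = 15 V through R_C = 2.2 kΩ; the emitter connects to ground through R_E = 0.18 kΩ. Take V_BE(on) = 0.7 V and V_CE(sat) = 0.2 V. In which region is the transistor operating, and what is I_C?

active; I_C ≈ 2.5 mA

Assume active. Base-emitter loop: I_B = (V_BB − V_BE)/(R_B + (β+1)R_E) = (11 − 0.7)/(390 + 101×0.18) = 0.0252 mA.
I_C = β·I_B = 100×0.0252 = 2.52 mA.
V_CE = V_CC − I_C·R_C − I_E·R_E = 15 − 2.52×2.2 − 2.55×0.18 = 8.99 V > V_CE(sat), so the active-region assumption holds.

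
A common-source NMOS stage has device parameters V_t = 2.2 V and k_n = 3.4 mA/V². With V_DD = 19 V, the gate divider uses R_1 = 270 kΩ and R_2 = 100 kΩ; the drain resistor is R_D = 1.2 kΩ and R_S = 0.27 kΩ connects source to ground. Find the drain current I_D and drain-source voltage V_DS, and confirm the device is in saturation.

I_D ≈ 4.7 mA, V_DS ≈ 12 V

V_G = V_DD·R_2/(R_1+R_2) = 19×100/370 = 5.14 V.
Assume saturation: I_D = (k_n/2)(V_GS − V_t)² with V_GS = V_G − I_D·R_S = 5.14 − 0.27·I_D.
Substituting gives 0.124·I_D² − 3.69·I_D + 14.6 = 0, with roots I_D = 4.71 or 25.1 mA.
The root I_D = 25.1 mA gives V_GS = -1.64 V ≤ V_t, so take I_D = 4.71 mA.
Then V_GS = 3.86 V and V_DS = V_DD − I_D(R_D+R_S) = 19 − 4.71×1.47 = 12.1 V.
Saturation requires V_DS ≥ V_GS − V_t = 1.66 V; 12.1 ≥ 1.66 ✓.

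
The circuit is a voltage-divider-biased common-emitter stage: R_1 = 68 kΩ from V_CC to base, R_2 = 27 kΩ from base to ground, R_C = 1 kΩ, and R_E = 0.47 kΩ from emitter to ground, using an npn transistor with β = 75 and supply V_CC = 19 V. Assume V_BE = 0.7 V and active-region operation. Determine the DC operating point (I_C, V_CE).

I_C ≈ 6.4 mA, V_CE ≈ 9.5 V

Thevenize the base divider: V_Th = V_CC·R_2/(R_1+R_2) = 19×27/95 = 5.4 V, R_Th = R_1‖R_2 = 19.3 kΩ.
Base-emitter loop: V_Th = I_B·R_Th + V_BE + (β+1)I_B·R_E, so I_B = (5.4 − 0.7) / (19.3 + 76×0.47) = 0.0854 mA.
I_C = β·I_B = 75×0.0854 = 6.4 mA, and I_E = (β+1)I_B = 6.49 mA.
V_CE = V_CC − I_C·R_C − I_E·R_E = 19 − 6.4×1 − 6.49×0.47 = 9.55 V.
V_CE = 9.55 V > 0.2 V confirms active-region operation.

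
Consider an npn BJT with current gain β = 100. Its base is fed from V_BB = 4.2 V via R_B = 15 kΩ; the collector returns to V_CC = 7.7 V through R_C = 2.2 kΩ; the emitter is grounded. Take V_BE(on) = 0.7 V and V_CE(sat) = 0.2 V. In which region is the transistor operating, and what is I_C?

Assume active: I_B = (4.2 − 0.7)/15 = 0.233 mA, giving I_C = β·I_B = 23.3 mA.
But then V_CE = 7.7 − 23.3×2.2 = -43.6 V < V_CE(sat) = 0.2 V — impossible in the active region.
So the transistor is saturated. With V_CE = 0.2 V, I_C = (V_CC − 0.2)/R_C = 7.5/2.2 = 3.41 mA.
Check: β·I_B = 23.3 mA > I_C = 3.41 mA, confirming saturation.

saturation; I_C ≈ 3.4 mA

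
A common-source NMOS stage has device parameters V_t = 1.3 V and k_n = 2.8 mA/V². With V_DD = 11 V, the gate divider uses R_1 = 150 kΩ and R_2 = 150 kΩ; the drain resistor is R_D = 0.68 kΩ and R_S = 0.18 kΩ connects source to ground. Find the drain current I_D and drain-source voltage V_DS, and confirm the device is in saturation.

V_G = V_DD·R_2/(R_1+R_2) = 11×150/300 = 5.5 V.
Assume saturation: I_D = (k_n/2)(V_GS − V_t)² with V_GS = V_G − I_D·R_S = 5.5 − 0.18·I_D.
Substituting gives 0.0454·I_D² − 3.12·I_D + 24.7 = 0, with roots I_D = 9.14 or 59.6 mA.
The root I_D = 59.6 mA gives V_GS = -5.22 V ≤ V_t, so take I_D = 9.14 mA.
Then V_GS = 3.85 V and V_DS = V_DD − I_D(R_D+R_S) = 11 − 9.14×0.86 = 3.14 V.
Saturation requires V_DS ≥ V_GS − V_t = 2.55 V; 3.14 ≥ 2.55 ✓.

I_D ≈ 9.1 mA, V_DS ≈ 3.1 V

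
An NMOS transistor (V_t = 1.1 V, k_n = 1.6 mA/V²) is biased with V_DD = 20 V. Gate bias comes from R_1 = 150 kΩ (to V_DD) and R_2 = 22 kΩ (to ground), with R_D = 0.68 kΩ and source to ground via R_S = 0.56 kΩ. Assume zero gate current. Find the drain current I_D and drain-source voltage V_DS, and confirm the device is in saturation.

I_D ≈ 0.81 mA, V_DS ≈ 19 V

V_G = V_DD·R_2/(R_1+R_2) = 20×22/172 = 2.56 V.
Assume saturation: I_D = (k_n/2)(V_GS − V_t)² with V_GS = V_G − I_D·R_S = 2.56 − 0.56·I_D.
Substituting gives 0.251·I_D² − 2.31·I_D + 1.7 = 0, with roots I_D = 0.809 or 8.39 mA.
The root I_D = 8.39 mA gives V_GS = -2.14 V ≤ V_t, so take I_D = 0.809 mA.
Then V_GS = 2.11 V and V_DS = V_DD − I_D(R_D+R_S) = 20 − 0.809×1.24 = 19 V.
Saturation requires V_DS ≥ V_GS − V_t = 1.01 V; 19 ≥ 1.01 ✓.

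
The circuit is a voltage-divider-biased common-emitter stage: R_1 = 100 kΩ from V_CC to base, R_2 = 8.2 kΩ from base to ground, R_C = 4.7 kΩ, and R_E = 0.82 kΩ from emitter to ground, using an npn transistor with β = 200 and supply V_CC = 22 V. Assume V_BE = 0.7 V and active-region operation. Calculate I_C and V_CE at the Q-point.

Thevenize the base divider: V_Th = V_CC·R_2/(R_1+R_2) = 22×8.2/108 = 1.67 V, R_Th = R_1‖R_2 = 7.58 kΩ.
Base-emitter loop: V_Th = I_B·R_Th + V_BE + (β+1)I_B·R_E, so I_B = (1.67 − 0.7) / (7.58 + 201×0.82) = 0.00561 mA.
I_C = β·I_B = 200×0.00561 = 1.12 mA, and I_E = (β+1)I_B = 1.13 mA.
V_CE = V_CC − I_C·R_C − I_E·R_E = 22 − 1.12×4.7 − 1.13×0.82 = 15.8 V.
V_CE = 15.8 V > 0.2 V confirms active-region operation.

I_C ≈ 1.1 mA, V_CE ≈ 16 V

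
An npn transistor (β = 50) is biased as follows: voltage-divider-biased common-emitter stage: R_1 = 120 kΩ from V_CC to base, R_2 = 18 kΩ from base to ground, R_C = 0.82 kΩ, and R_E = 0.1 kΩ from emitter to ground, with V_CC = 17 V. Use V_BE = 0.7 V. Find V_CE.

Thevenize the base divider: V_Th = V_CC·R_2/(R_1+R_2) = 17×18/138 = 2.22 V, R_Th = R_1‖R_2 = 15.7 kΩ.
Base-emitter loop: V_Th = I_B·R_Th + V_BE + (β+1)I_B·R_E, so I_B = (2.22 − 0.7) / (15.7 + 51×0.1) = 0.0731 mA.
I_C = β·I_B = 50×0.0731 = 3.66 mA, and I_E = (β+1)I_B = 3.73 mA.
V_CE = V_CC − I_C·R_C − I_E·R_E = 17 − 3.66×0.82 − 3.73×0.1 = 13.6 V.
V_CE = 13.6 V > 0.2 V confirms active-region operation.

V_CE ≈ 14 V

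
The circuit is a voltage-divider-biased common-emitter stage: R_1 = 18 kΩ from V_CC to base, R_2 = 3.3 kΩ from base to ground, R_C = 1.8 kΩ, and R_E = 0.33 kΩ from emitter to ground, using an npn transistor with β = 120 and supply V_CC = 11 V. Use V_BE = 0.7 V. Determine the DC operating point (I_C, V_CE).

Thevenize the base divider: V_Th = V_CC·R_2/(R_1+R_2) = 11×3.3/21.3 = 1.7 V, R_Th = R_1‖R_2 = 2.79 kΩ.
Base-emitter loop: V_Th = I_B·R_Th + V_BE + (β+1)I_B·R_E, so I_B = (1.7 − 0.7) / (2.79 + 121×0.33) = 0.0235 mA.
I_C = β·I_B = 120×0.0235 = 2.82 mA, and I_E = (β+1)I_B = 2.84 mA.
V_CE = V_CC − I_C·R_C − I_E·R_E = 11 − 2.82×1.8 − 2.84×0.33 = 4.98 V.
V_CE = 4.98 V > 0.2 V confirms active-region operation.

I_C ≈ 2.8 mA, V_CE ≈ 5 V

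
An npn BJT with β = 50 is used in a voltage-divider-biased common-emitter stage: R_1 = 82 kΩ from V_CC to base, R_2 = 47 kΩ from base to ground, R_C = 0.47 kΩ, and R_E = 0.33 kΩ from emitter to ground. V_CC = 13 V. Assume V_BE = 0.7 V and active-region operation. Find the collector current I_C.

I_C ≈ 4.3 mA

Thevenize the base divider: V_Th = V_CC·R_2/(R_1+R_2) = 13×47/129 = 4.74 V, R_Th = R_1‖R_2 = 29.9 kΩ.
Base-emitter loop: V_Th = I_B·R_Th + V_BE + (β+1)I_B·R_E, so I_B = (4.74 − 0.7) / (29.9 + 51×0.33) = 0.0864 mA.
I_C = β·I_B = 50×0.0864 = 4.32 mA, and I_E = (β+1)I_B = 4.41 mA.
V_CE = V_CC − I_C·R_C − I_E·R_E = 13 − 4.32×0.47 − 4.41×0.33 = 9.51 V.
V_CE = 9.51 V > 0.2 V confirms active-region operation.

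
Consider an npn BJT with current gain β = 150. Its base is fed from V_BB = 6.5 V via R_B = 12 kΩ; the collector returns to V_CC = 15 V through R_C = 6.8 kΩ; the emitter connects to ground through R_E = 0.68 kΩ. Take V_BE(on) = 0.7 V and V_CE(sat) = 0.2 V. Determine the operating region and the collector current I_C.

Assume active: I_B = (6.5 − 0.7)/(12 + 151×0.68) = 0.0506 mA, I_C = β·I_B = 7.59 mA.
Then V_CE = 15 − 7.59×6.8 − 7.64×0.68 = -41.8 V < 0.2 V — the active assumption fails.
Re-solve with V_CE = 0.2 V. KCL at the emitter: V_E/R_E = (V_BB−0.7−V_E)/R_B + (V_CC−0.2−V_E)/R_C, giving V_E = 1.56 V.
I_C = (V_CC − 0.2 − V_E)/R_C = (14.8 − 1.56)/6.8 = 1.95 mA.
Check: I_B = (5.8 − 1.56)/12 = 0.353 mA, and β·I_B = 53 mA > I_C, confirming saturation.

saturation; I_C ≈ 1.9 mA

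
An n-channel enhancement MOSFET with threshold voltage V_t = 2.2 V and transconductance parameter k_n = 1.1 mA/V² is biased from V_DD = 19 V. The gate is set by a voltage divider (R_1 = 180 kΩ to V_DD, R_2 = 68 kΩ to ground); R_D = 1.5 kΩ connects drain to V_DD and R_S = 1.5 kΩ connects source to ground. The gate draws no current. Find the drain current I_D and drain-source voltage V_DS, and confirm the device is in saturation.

V_G = V_DD·R_2/(R_1+R_2) = 19×68/248 = 5.21 V.
Assume saturation: I_D = (k_n/2)(V_GS − V_t)² with V_GS = V_G − I_D·R_S = 5.21 − 1.5·I_D.
Substituting gives 1.24·I_D² − 5.97·I_D + 4.98 = 0, with roots I_D = 1.07 or 3.75 mA.
The root I_D = 3.75 mA gives V_GS = -0.41 V ≤ V_t, so take I_D = 1.07 mA.
Then V_GS = 3.6 V and V_DS = V_DD − I_D(R_D+R_S) = 19 − 1.07×3 = 15.8 V.
Saturation requires V_DS ≥ V_GS − V_t = 1.4 V; 15.8 ≥ 1.4 ✓.

I_D ≈ 1.1 mA, V_DS ≈ 16 V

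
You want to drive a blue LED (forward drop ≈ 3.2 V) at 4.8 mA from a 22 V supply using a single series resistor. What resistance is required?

R ≈ 3.9 kΩ

The resistor drops V_S − V_D = 22 − 3.2 = 18.8 V at 4.8 mA.
R = 18.8 V / 4.8 mA = 3.92 kΩ.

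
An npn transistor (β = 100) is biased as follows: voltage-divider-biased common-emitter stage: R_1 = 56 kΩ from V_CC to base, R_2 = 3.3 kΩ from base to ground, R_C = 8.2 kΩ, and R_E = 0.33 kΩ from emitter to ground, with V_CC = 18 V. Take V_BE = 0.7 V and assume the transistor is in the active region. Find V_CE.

V_CE ≈ 11 V

Thevenize the base divider: V_Th = V_CC·R_2/(R_1+R_2) = 18×3.3/59.3 = 1 V, R_Th = R_1‖R_2 = 3.12 kΩ.
Base-emitter loop: V_Th = I_B·R_Th + V_BE + (β+1)I_B·R_E, so I_B = (1 − 0.7) / (3.12 + 101×0.33) = 0.00828 mA.
I_C = β·I_B = 100×0.00828 = 0.828 mA, and I_E = (β+1)I_B = 0.836 mA.
V_CE = V_CC − I_C·R_C − I_E·R_E = 18 − 0.828×8.2 − 0.836×0.33 = 10.9 V.
V_CE = 10.9 V > 0.2 V confirms active-region operation.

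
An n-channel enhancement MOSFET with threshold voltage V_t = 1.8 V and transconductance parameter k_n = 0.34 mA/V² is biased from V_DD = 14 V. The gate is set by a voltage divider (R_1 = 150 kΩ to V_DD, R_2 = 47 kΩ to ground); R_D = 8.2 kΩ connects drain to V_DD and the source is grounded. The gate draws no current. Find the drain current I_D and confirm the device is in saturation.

I_D ≈ 0.4 mA

V_G = V_DD·R_2/(R_1+R_2) = 14×47/197 = 3.34 V. With the source grounded, V_GS = V_G = 3.34 V.
Assume saturation: I_D = (k_n/2)(V_GS − V_t)² = (0.34/2)×(3.34 − 1.8)² = 0.17×1.54² = 0.403 mA.
V_DS = V_DD − I_D·R_D = 14 − 0.403×8.2 = 10.7 V.
Saturation requires V_DS ≥ V_GS − V_t = 1.54 V; 10.7 ≥ 1.54 ✓.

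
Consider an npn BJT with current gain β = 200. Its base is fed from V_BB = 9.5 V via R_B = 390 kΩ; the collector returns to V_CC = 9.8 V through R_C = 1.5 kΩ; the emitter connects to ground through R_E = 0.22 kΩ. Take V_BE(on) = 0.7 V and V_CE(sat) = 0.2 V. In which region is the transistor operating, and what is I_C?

active; I_C ≈ 4.1 mA

Assume active. Base-emitter loop: I_B = (V_BB − V_BE)/(R_B + (β+1)R_E) = (9.5 − 0.7)/(390 + 201×0.22) = 0.0203 mA.
I_C = β·I_B = 200×0.0203 = 4.05 mA.
V_CE = V_CC − I_C·R_C − I_E·R_E = 9.8 − 4.05×1.5 − 4.07×0.22 = 2.82 V > V_CE(sat), so the active-region assumption holds.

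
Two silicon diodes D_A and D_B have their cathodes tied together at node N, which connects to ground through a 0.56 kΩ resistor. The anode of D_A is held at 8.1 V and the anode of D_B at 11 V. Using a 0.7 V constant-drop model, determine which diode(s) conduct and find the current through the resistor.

Assume both conduct. Then node N would need to be at both 8.1−0.7 = 7.4 V and 11−0.7 = 10.3 V, which is impossible.
Assume only D_B conducts: V_N = 11 − 0.7 = 10.3 V, so I_R = 10.3/0.56 = 18.4 mA.
Check D_A: its anode-to-cathode voltage is 8.1 − 10.3 = -2.2 V < 0.7 V, so it is off. The assumption is consistent.

Only D_B conducts; I_R ≈ 18 mA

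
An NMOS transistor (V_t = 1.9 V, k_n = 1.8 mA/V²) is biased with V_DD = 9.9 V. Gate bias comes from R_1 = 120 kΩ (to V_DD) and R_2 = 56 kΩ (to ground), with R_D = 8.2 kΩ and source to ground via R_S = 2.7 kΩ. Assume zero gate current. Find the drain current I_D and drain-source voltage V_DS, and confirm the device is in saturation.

V_G = V_DD·R_2/(R_1+R_2) = 9.9×56/176 = 3.15 V.
Assume saturation: I_D = (k_n/2)(V_GS − V_t)² with V_GS = V_G − I_D·R_S = 3.15 − 2.7·I_D.
Substituting gives 6.56·I_D² − 7.08·I_D + 1.41 = 0, with roots I_D = 0.263 or 0.816 mA.
The root I_D = 0.816 mA gives V_GS = 0.948 V ≤ V_t, so take I_D = 0.263 mA.
Then V_GS = 2.44 V and V_DS = V_DD − I_D(R_D+R_S) = 9.9 − 0.263×10.9 = 7.04 V.
Saturation requires V_DS ≥ V_GS − V_t = 0.54 V; 7.04 ≥ 0.54 ✓.

I_D ≈ 0.26 mA, V_DS ≈ 7 V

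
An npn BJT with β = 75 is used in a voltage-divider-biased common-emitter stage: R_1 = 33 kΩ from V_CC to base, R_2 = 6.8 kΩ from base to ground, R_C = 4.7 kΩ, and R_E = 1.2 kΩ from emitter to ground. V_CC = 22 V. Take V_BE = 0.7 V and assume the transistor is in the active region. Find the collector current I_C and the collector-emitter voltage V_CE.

I_C ≈ 2.4 mA, V_CE ≈ 8 V

Thevenize the base divider: V_Th = V_CC·R_2/(R_1+R_2) = 22×6.8/39.8 = 3.76 V, R_Th = R_1‖R_2 = 5.64 kΩ.
Base-emitter loop: V_Th = I_B·R_Th + V_BE + (β+1)I_B·R_E, so I_B = (3.76 − 0.7) / (5.64 + 76×1.2) = 0.0316 mA.
I_C = β·I_B = 75×0.0316 = 2.37 mA, and I_E = (β+1)I_B = 2.4 mA.
V_CE = V_CC − I_C·R_C − I_E·R_E = 22 − 2.37×4.7 − 2.4×1.2 = 7.99 V.
V_CE = 7.99 V > 0.2 V confirms active-region operation.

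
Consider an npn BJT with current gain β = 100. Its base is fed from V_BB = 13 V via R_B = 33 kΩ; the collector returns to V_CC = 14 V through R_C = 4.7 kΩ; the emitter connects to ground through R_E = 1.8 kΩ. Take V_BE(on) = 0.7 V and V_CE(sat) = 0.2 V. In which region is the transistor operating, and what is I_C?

saturation; I_C ≈ 2.1 mA

Assume active: I_B = (13 − 0.7)/(33 + 101×1.8) = 0.0573 mA, I_C = β·I_B = 5.73 mA.
Then V_CE = 14 − 5.73×4.7 − 5.78×1.8 = -23.3 V < 0.2 V — the active assumption fails.
Re-solve with V_CE = 0.2 V. KCL at the emitter: V_E/R_E = (V_BB−0.7−V_E)/R_B + (V_CC−0.2−V_E)/R_C, giving V_E = 4.14 V.
I_C = (V_CC − 0.2 − V_E)/R_C = (13.8 − 4.14)/4.7 = 2.05 mA.
Check: I_B = (12.3 − 4.14)/33 = 0.247 mA, and β·I_B = 24.7 mA > I_C, confirming saturation.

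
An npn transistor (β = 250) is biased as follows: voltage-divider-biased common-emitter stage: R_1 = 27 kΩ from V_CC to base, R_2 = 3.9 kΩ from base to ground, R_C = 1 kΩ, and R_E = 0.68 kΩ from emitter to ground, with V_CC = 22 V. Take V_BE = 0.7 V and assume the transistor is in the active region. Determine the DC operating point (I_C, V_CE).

I_C ≈ 3 mA, V_CE ≈ 17 V

Thevenize the base divider: V_Th = V_CC·R_2/(R_1+R_2) = 22×3.9/30.9 = 2.78 V, R_Th = R_1‖R_2 = 3.41 kΩ.
Base-emitter loop: V_Th = I_B·R_Th + V_BE + (β+1)I_B·R_E, so I_B = (2.78 − 0.7) / (3.41 + 251×0.68) = 0.0119 mA.
I_C = β·I_B = 250×0.0119 = 2.98 mA, and I_E = (β+1)I_B = 2.99 mA.
V_CE = V_CC − I_C·R_C − I_E·R_E = 22 − 2.98×1 − 2.99×0.68 = 17 V.
V_CE = 17 V > 0.2 V confirms active-region operation.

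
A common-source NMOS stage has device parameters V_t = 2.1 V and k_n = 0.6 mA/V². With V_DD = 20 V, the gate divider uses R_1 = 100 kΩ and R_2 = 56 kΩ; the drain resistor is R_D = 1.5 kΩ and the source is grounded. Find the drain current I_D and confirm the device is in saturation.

I_D ≈ 7.7 mA

V_G = V_DD·R_2/(R_1+R_2) = 20×56/156 = 7.18 V. With the source grounded, V_GS = V_G = 7.18 V.
Assume saturation: I_D = (k_n/2)(V_GS − V_t)² = (0.6/2)×(7.18 − 2.1)² = 0.3×5.08² = 7.74 mA.
V_DS = V_DD − I_D·R_D = 20 − 7.74×1.5 = 8.39 V.
Saturation requires V_DS ≥ V_GS − V_t = 5.08 V; 8.39 ≥ 5.08 ✓.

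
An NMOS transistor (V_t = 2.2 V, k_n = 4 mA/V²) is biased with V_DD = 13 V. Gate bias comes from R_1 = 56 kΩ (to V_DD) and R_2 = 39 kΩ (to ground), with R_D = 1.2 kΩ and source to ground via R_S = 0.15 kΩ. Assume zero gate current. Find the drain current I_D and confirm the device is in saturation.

I_D ≈ 7.8 mA

V_G = V_DD·R_2/(R_1+R_2) = 13×39/95 = 5.34 V.
Assume saturation: I_D = (k_n/2)(V_GS − V_t)² with V_GS = V_G − I_D·R_S = 5.34 − 0.15·I_D.
Substituting gives 0.045·I_D² − 2.88·I_D + 19.7 = 0, with roots I_D = 7.77 or 56.3 mA.
The root I_D = 56.3 mA gives V_GS = -3.1 V ≤ V_t, so take I_D = 7.77 mA.
Then V_GS = 4.17 V and V_DS = V_DD − I_D(R_D+R_S) = 13 − 7.77×1.35 = 2.51 V.
Saturation requires V_DS ≥ V_GS − V_t = 1.97 V; 2.51 ≥ 1.97 ✓.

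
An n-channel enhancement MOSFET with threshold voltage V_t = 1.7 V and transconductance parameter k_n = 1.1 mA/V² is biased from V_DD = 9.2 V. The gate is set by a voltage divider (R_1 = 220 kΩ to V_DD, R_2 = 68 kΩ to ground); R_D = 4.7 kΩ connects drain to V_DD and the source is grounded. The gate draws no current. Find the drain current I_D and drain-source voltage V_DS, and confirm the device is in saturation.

V_G = V_DD·R_2/(R_1+R_2) = 9.2×68/288 = 2.17 V. With the source grounded, V_GS = V_G = 2.17 V.
Assume saturation: I_D = (k_n/2)(V_GS − V_t)² = (1.1/2)×(2.17 − 1.7)² = 0.55×0.472² = 0.123 mA.
V_DS = V_DD − I_D·R_D = 9.2 − 0.123×4.7 = 8.62 V.
Saturation requires V_DS ≥ V_GS − V_t = 0.472 V; 8.62 ≥ 0.472 ✓.

I_D ≈ 0.12 mA, V_DS ≈ 8.6 V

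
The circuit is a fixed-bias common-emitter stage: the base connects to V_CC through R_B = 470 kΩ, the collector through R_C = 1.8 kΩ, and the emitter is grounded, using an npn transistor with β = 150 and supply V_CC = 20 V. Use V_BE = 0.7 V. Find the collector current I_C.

I_C ≈ 6.2 mA

Base loop: V_CC = I_B·R_B + V_BE, so I_B = (20 − 0.7)/470 kΩ = 0.0411 mA.
In the active region I_C = β·I_B = 150 × 0.0411 = 6.16 mA.
Collector loop: V_CE = V_CC − I_C·R_C = 20 − 6.16×1.8 = 8.91 V.
Since V_CE = 8.91 V > V_CE(sat) ≈ 0.2 V, the transistor is in the active region as assumed.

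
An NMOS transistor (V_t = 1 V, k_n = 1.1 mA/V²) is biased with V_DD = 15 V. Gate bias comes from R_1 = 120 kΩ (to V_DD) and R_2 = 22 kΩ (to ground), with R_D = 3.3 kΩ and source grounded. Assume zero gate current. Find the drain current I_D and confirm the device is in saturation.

I_D ≈ 0.96 mA

V_G = V_DD·R_2/(R_1+R_2) = 15×22/142 = 2.32 V. With the source grounded, V_GS = V_G = 2.32 V.
Assume saturation: I_D = (k_n/2)(V_GS − V_t)² = (1.1/2)×(2.32 − 1)² = 0.55×1.32² = 0.964 mA.
V_DS = V_DD − I_D·R_D = 15 − 0.964×3.3 = 11.8 V.
Saturation requires V_DS ≥ V_GS − V_t = 1.32 V; 11.8 ≥ 1.32 ✓.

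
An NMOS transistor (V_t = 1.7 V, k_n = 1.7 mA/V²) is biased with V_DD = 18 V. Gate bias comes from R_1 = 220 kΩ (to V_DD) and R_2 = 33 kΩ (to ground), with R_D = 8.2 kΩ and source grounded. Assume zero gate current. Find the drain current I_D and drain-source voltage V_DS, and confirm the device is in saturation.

I_D ≈ 0.36 mA, V_DS ≈ 15 V

V_G = V_DD·R_2/(R_1+R_2) = 18×33/253 = 2.35 V. With the source grounded, V_GS = V_G = 2.35 V.
Assume saturation: I_D = (k_n/2)(V_GS − V_t)² = (1.7/2)×(2.35 − 1.7)² = 0.85×0.648² = 0.357 mA.
V_DS = V_DD − I_D·R_D = 18 − 0.357×8.2 = 15.1 V.
Saturation requires V_DS ≥ V_GS − V_t = 0.648 V; 15.1 ≥ 0.648 ✓.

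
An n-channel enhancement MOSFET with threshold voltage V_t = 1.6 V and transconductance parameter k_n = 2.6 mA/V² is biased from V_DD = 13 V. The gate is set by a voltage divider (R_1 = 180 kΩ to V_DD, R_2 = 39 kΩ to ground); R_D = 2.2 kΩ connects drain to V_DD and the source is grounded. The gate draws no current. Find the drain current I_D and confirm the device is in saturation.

V_G = V_DD·R_2/(R_1+R_2) = 13×39/219 = 2.32 V. With the source grounded, V_GS = V_G = 2.32 V.
Assume saturation: I_D = (k_n/2)(V_GS − V_t)² = (2.6/2)×(2.32 − 1.6)² = 1.3×0.715² = 0.665 mA.
V_DS = V_DD − I_D·R_D = 13 − 0.665×2.2 = 11.5 V.
Saturation requires V_DS ≥ V_GS − V_t = 0.715 V; 11.5 ≥ 0.715 ✓.

I_D ≈ 0.66 mA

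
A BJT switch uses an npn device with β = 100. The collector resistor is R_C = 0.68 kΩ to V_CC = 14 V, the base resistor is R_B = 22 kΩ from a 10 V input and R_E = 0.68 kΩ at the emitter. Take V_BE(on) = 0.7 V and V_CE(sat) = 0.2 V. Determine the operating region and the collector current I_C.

saturation; I_C ≈ 10 mA

Assume active: I_B = (10 − 0.7)/(22 + 101×0.68) = 0.103 mA, I_C = β·I_B = 10.3 mA.
Then V_CE = 14 − 10.3×0.68 − 10.4×0.68 = -0.0177 V < 0.2 V — the active assumption fails.
Re-solve with V_CE = 0.2 V. KCL at the emitter: V_E/R_E = (V_BB−0.7−V_E)/R_B + (V_CC−0.2−V_E)/R_C, giving V_E = 6.94 V.
I_C = (V_CC − 0.2 − V_E)/R_C = (13.8 − 6.94)/0.68 = 10.1 mA.
Check: I_B = (9.3 − 6.94)/22 = 0.107 mA, and β·I_B = 10.7 mA > I_C, confirming saturation.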